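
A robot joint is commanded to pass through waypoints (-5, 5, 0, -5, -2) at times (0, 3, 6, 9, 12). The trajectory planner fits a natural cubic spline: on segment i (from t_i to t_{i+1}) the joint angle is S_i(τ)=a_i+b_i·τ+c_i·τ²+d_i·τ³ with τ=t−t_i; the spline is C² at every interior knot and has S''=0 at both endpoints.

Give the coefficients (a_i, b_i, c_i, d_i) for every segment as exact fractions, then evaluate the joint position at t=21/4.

  seg 0: a=-5 b=37/8 c=0 d=-31/216
  seg 1: a=5 b=3/4 c=-31/24 d=35/216
  seg 2: a=0 b=-21/8 c=1/6 d=11/216
  seg 3: a=-5 b=-1/4 c=5/8 d=-5/72
S(21/4) = 1021/512

Δ: Δ0=10/3, Δ1=-5/3, Δ2=-5/3, Δ3=1
row 1: diag=12, rhs=-30; c'=1/4, d'=-5/2
row 2: denom=12−3·1/4=45/4; d'=(0−3·-5/2)/(45/4)=2/3
row 3: denom=12−3·4/15=56/5; d'=(16−3·2/3)/(56/5)=5/4
back: M3=5/4
back: M2=2/3−4/15·5/4=1/3
back: M1=-5/2−1/4·1/3=-31/12
M: M0=0, M1=-31/12, M2=1/3, M3=5/4, M4=0
seg 0: a=-5, c=M0/2=0, d=(M1−M0)/(6·3)=-31/216, b=Δ0−h0·(2M0+M1)/6=37/8
seg 1: a=5, c=M1/2=-31/24, d=(M2−M1)/(6·3)=35/216, b=Δ1−h1·(2M1+M2)/6=3/4
seg 2: a=0, c=M2/2=1/6, d=(M3−M2)/(6·3)=11/216, b=Δ2−h2·(2M2+M3)/6=-21/8
seg 3: a=-5, c=M3/2=5/8, d=(M4−M3)/(6·3)=-5/72, b=Δ3−h3·(2M3+M4)/6=-1/4
t_q=21/4 → seg 1, τ=9/4; S=5+3/4·τ+-31/24·τ²+35/216·τ³=1021/512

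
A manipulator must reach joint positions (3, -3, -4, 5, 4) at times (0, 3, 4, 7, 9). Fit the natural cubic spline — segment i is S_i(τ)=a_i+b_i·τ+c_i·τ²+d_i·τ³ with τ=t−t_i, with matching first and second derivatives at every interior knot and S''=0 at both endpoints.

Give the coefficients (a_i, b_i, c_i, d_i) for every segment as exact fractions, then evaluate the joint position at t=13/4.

  seg 0: a=3 b=-785/372 c=0 d=41/3348
  seg 1: a=-3 b=-331/186 c=41/372 d=83/124
  seg 2: a=-4 b=167/372 c=197/93 d=-1415/3348
  seg 3: a=5 b=325/186 c=-209/124 d=209/744
S(13/4) = -27201/7936

Δ: Δ0=-2, Δ1=-1, Δ2=3, Δ3=-1/2
row 1: diag=8, rhs=6; c'=1/8, d'=3/4
row 2: denom=8−1·1/8=63/8; d'=(24−1·3/4)/(63/8)=62/21
row 3: denom=10−3·8/21=62/7; d'=(-21−3·62/21)/(62/7)=-209/62
back: M3=-209/62
back: M2=62/21−8/21·-209/62=394/93
back: M1=3/4−1/8·394/93=41/186
M: M0=0, M1=41/186, M2=394/93, M3=-209/62, M4=0
seg 0: a=3, c=M0/2=0, d=(M1−M0)/(6·3)=41/3348, b=Δ0−h0·(2M0+M1)/6=-785/372
seg 1: a=-3, c=M1/2=41/372, d=(M2−M1)/(6·1)=83/124, b=Δ1−h1·(2M1+M2)/6=-331/186
seg 2: a=-4, c=M2/2=197/93, d=(M3−M2)/(6·3)=-1415/3348, b=Δ2−h2·(2M2+M3)/6=167/372
seg 3: a=5, c=M3/2=-209/124, d=(M4−M3)/(6·2)=209/744, b=Δ3−h3·(2M3+M4)/6=325/186
t_q=13/4 → seg 1, τ=1/4; S=-3+-331/186·τ+41/372·τ²+83/124·τ³=-27201/7936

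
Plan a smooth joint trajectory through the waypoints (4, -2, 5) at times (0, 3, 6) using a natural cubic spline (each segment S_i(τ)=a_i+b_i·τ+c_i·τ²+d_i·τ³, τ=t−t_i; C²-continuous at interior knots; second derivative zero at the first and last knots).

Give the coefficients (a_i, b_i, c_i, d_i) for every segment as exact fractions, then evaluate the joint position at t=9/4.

  seg 0: a=4 b=-37/12 c=0 d=13/108
  seg 1: a=-2 b=1/6 c=13/12 d=-13/108
S(9/4) = -401/256

Δ: Δ0=-2, Δ1=7/3
row 1: diag=12, rhs=26; c'=1/4, d'=13/6
back: M1=13/6
M: M0=0, M1=13/6, M2=0
seg 0: a=4, c=M0/2=0, d=(M1−M0)/(6·3)=13/108, b=Δ0−h0·(2M0+M1)/6=-37/12
seg 1: a=-2, c=M1/2=13/12, d=(M2−M1)/(6·3)=-13/108, b=Δ1−h1·(2M1+M2)/6=1/6
t_q=9/4 → seg 0, τ=9/4; S=4+-37/12·τ+0·τ²+13/108·τ³=-401/256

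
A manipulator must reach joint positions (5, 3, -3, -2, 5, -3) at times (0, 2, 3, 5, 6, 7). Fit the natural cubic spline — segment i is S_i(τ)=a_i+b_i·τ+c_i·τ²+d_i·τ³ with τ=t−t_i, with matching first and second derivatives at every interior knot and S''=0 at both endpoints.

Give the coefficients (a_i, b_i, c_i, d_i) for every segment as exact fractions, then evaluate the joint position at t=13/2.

  seg 0: a=5 b=646/709 c=0 d=-1355/2836
  seg 1: a=3 b=-3419/709 c=-4065/1418 d=2395/1418
  seg 2: a=-3 b=-7783/1418 c=1560/709 d=563/1418
  seg 3: a=-2 b=11453/1418 c=3249/709 d=-8025/1418
  seg 4: a=5 b=187/709 c=-17577/1418 d=5859/1418
S(13/2) = 28921/11344

Δ: Δ0=-1, Δ1=-6, Δ2=1/2, Δ3=7, Δ4=-8
row 1: diag=6, rhs=-30; c'=1/6, d'=-5
row 2: denom=6−1·1/6=35/6; d'=(39−1·-5)/(35/6)=264/35
row 3: denom=6−2·12/35=186/35; d'=(39−2·264/35)/(186/35)=9/2
row 4: denom=4−1·35/186=709/186; d'=(-90−1·9/2)/(709/186)=-17577/709
back: M4=-17577/709
back: M3=9/2−35/186·-17577/709=6498/709
back: M2=264/35−12/35·6498/709=3120/709
back: M1=-5−1/6·3120/709=-4065/709
M: M0=0, M1=-4065/709, M2=3120/709, M3=6498/709, M4=-17577/709, M5=0
seg 0: a=5, c=M0/2=0, d=(M1−M0)/(6·2)=-1355/2836, b=Δ0−h0·(2M0+M1)/6=646/709
seg 1: a=3, c=M1/2=-4065/1418, d=(M2−M1)/(6·1)=2395/1418, b=Δ1−h1·(2M1+M2)/6=-3419/709
seg 2: a=-3, c=M2/2=1560/709, d=(M3−M2)/(6·2)=563/1418, b=Δ2−h2·(2M2+M3)/6=-7783/1418
seg 3: a=-2, c=M3/2=3249/709, d=(M4−M3)/(6·1)=-8025/1418, b=Δ3−h3·(2M3+M4)/6=11453/1418
seg 4: a=5, c=M4/2=-17577/1418, d=(M5−M4)/(6·1)=5859/1418, b=Δ4−h4·(2M4+M5)/6=187/709
t_q=13/2 → seg 4, τ=1/2; S=5+187/709·τ+-17577/1418·τ²+5859/1418·τ³=28921/11344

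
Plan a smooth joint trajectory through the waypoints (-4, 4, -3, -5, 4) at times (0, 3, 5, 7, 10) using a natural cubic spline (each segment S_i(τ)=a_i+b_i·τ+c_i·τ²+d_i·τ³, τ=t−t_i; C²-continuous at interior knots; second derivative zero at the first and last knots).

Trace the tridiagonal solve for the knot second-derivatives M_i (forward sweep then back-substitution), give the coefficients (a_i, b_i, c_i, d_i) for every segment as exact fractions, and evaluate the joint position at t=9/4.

Δ: Δ0=8/3, Δ1=-7/2, Δ2=-1, Δ3=3
row 1: diag=10, rhs=-37; c'=1/5, d'=-37/10
row 2: denom=8−2·1/5=38/5; d'=(15−2·-37/10)/(38/5)=56/19
row 3: denom=10−2·5/19=180/19; d'=(24−2·56/19)/(180/19)=86/45
back: M3=86/45
back: M2=56/19−5/19·86/45=22/9
back: M1=-37/10−1/5·22/9=-377/90
M: M0=0, M1=-377/90, M2=22/9, M3=86/45, M4=0
seg 0: a=-4, c=M0/2=0, d=(M1−M0)/(6·3)=-377/1620, b=Δ0−h0·(2M0+M1)/6=857/180
seg 1: a=4, c=M1/2=-377/180, d=(M2−M1)/(6·2)=199/360, b=Δ1−h1·(2M1+M2)/6=-137/90
seg 2: a=-3, c=M2/2=11/9, d=(M3−M2)/(6·2)=-2/45, b=Δ2−h2·(2M2+M3)/6=-49/15
seg 3: a=-5, c=M3/2=43/45, d=(M4−M3)/(6·3)=-43/405, b=Δ3−h3·(2M3+M4)/6=49/45
t_q=9/4 → seg 0, τ=9/4; S=-4+857/180·τ+0·τ²+-377/1620·τ³=5199/1280

  seg 0: a=-4 b=857/180 c=0 d=-377/1620
  seg 1: a=4 b=-137/90 c=-377/180 d=199/360
  seg 2: a=-3 b=-49/15 c=11/9 d=-2/45
  seg 3: a=-5 b=49/45 c=43/45 d=-43/405
S(9/4) = 5199/1280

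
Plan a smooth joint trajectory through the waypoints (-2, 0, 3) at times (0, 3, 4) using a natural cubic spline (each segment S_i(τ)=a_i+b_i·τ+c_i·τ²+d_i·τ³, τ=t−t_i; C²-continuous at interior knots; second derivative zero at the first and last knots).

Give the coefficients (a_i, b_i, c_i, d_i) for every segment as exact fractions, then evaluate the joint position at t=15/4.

  seg 0: a=-2 b=-5/24 c=0 d=7/72
  seg 1: a=0 b=29/12 c=7/8 d=-7/24
S(15/4) = 1117/512

Δ: Δ0=2/3, Δ1=3
row 1: diag=8, rhs=14; c'=1/8, d'=7/4
back: M1=7/4
M: M0=0, M1=7/4, M2=0
seg 0: a=-2, c=M0/2=0, d=(M1−M0)/(6·3)=7/72, b=Δ0−h0·(2M0+M1)/6=-5/24
seg 1: a=0, c=M1/2=7/8, d=(M2−M1)/(6·1)=-7/24, b=Δ1−h1·(2M1+M2)/6=29/12
t_q=15/4 → seg 1, τ=3/4; S=0+29/12·τ+7/8·τ²+-7/24·τ³=1117/512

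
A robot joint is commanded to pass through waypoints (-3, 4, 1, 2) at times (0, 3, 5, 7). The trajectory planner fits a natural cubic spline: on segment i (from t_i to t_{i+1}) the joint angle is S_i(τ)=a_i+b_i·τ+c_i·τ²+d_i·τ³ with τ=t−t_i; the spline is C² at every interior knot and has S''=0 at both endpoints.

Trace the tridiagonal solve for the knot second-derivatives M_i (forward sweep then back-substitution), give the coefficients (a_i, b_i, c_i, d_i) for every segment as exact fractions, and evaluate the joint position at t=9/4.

Δ: Δ0=7/3, Δ1=-3/2, Δ2=1/2
row 1: diag=10, rhs=-23; c'=1/5, d'=-23/10
row 2: denom=8−2·1/5=38/5; d'=(12−2·-23/10)/(38/5)=83/38
back: M2=83/38
back: M1=-23/10−1/5·83/38=-52/19
M: M0=0, M1=-52/19, M2=83/38, M3=0
seg 0: a=-3, c=M0/2=0, d=(M1−M0)/(6·3)=-26/171, b=Δ0−h0·(2M0+M1)/6=211/57
seg 1: a=4, c=M1/2=-26/19, d=(M2−M1)/(6·2)=187/456, b=Δ1−h1·(2M1+M2)/6=-23/57
seg 2: a=1, c=M2/2=83/76, d=(M3−M2)/(6·2)=-83/456, b=Δ2−h2·(2M2+M3)/6=-109/114
t_q=9/4 → seg 0, τ=9/4; S=-3+211/57·τ+0·τ²+-26/171·τ³=2187/608

  seg 0: a=-3 b=211/57 c=0 d=-26/171
  seg 1: a=4 b=-23/57 c=-26/19 d=187/456
  seg 2: a=1 b=-109/114 c=83/76 d=-83/456
S(9/4) = 2187/608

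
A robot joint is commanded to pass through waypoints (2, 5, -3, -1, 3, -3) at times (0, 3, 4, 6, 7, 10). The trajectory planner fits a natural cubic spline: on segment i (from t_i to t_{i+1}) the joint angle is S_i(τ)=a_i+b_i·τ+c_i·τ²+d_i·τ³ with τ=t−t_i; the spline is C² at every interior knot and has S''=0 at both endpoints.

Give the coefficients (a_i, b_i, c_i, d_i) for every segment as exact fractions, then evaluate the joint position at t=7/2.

  seg 0: a=2 b=1088/217 c=0 d=-871/1953
  seg 1: a=5 b=-1525/217 c=-871/217 d=660/217
  seg 2: a=-3 b=-1287/217 c=1109/217 d=-51/62
  seg 3: a=-1 b=1007/217 c=38/217 d=-177/217
  seg 4: a=3 b=552/217 c=-493/217 d=493/1953
S(7/2) = 107/124

Δ: Δ0=1, Δ1=-8, Δ2=1, Δ3=4, Δ4=-2
row 1: diag=8, rhs=-54; c'=1/8, d'=-27/4
row 2: denom=6−1·1/8=47/8; d'=(54−1·-27/4)/(47/8)=486/47
row 3: denom=6−2·16/47=250/47; d'=(18−2·486/47)/(250/47)=-63/125
row 4: denom=8−1·47/250=1953/250; d'=(-36−1·-63/125)/(1953/250)=-986/217
back: M4=-986/217
back: M3=-63/125−47/250·-986/217=76/217
back: M2=486/47−16/47·76/217=2218/217
back: M1=-27/4−1/8·2218/217=-1742/217
M: M0=0, M1=-1742/217, M2=2218/217, M3=76/217, M4=-986/217, M5=0
seg 0: a=2, c=M0/2=0, d=(M1−M0)/(6·3)=-871/1953, b=Δ0−h0·(2M0+M1)/6=1088/217
seg 1: a=5, c=M1/2=-871/217, d=(M2−M1)/(6·1)=660/217, b=Δ1−h1·(2M1+M2)/6=-1525/217
seg 2: a=-3, c=M2/2=1109/217, d=(M3−M2)/(6·2)=-51/62, b=Δ2−h2·(2M2+M3)/6=-1287/217
seg 3: a=-1, c=M3/2=38/217, d=(M4−M3)/(6·1)=-177/217, b=Δ3−h3·(2M3+M4)/6=1007/217
seg 4: a=3, c=M4/2=-493/217, d=(M5−M4)/(6·3)=493/1953, b=Δ4−h4·(2M4+M5)/6=552/217
t_q=7/2 → seg 1, τ=1/2; S=5+-1525/217·τ+-871/217·τ²+660/217·τ³=107/124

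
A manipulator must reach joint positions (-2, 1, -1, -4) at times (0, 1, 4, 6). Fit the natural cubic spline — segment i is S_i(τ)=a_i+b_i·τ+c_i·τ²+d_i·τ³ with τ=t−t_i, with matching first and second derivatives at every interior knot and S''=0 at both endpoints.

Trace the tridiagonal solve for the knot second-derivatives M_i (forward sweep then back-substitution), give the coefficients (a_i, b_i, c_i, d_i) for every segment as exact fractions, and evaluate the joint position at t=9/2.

Δ: Δ0=3, Δ1=-2/3, Δ2=-3/2
row 1: diag=8, rhs=-22; c'=3/8, d'=-11/4
row 2: denom=10−3·3/8=71/8; d'=(-5−3·-11/4)/(71/8)=26/71
back: M2=26/71
back: M1=-11/4−3/8·26/71=-205/71
M: M0=0, M1=-205/71, M2=26/71, M3=0
seg 0: a=-2, c=M0/2=0, d=(M1−M0)/(6·1)=-205/426, b=Δ0−h0·(2M0+M1)/6=1483/426
seg 1: a=1, c=M1/2=-205/142, d=(M2−M1)/(6·3)=77/426, b=Δ1−h1·(2M1+M2)/6=434/213
seg 2: a=-1, c=M2/2=13/71, d=(M3−M2)/(6·2)=-13/426, b=Δ2−h2·(2M2+M3)/6=-743/426
t_q=9/2 → seg 2, τ=1/2; S=-1+-743/426·τ+13/71·τ²+-13/426·τ³=-2079/1136

  seg 0: a=-2 b=1483/426 c=0 d=-205/426
  seg 1: a=1 b=434/213 c=-205/142 d=77/426
  seg 2: a=-1 b=-743/426 c=13/71 d=-13/426
S(9/2) = -2079/1136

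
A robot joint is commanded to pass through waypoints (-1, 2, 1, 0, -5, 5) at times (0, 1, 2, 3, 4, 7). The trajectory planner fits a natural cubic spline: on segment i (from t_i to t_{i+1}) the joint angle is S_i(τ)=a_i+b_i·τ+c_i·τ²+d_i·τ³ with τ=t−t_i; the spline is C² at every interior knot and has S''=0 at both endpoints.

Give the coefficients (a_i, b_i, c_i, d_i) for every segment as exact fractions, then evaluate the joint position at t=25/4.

  seg 0: a=-1 b=5410/1299 c=0 d=-1513/1299
  seg 1: a=2 b=871/1299 c=-1513/433 d=2369/1299
  seg 2: a=1 b=-1100/1299 c=856/433 d=-2767/1299
  seg 3: a=0 b=-4265/1299 c=-1911/433 d=3503/1299
  seg 4: a=-5 b=-5222/1299 c=1592/433 d=-1592/3897
S(25/4) = -295/3464

Δ: Δ0=3, Δ1=-1, Δ2=-1, Δ3=-5, Δ4=10/3
row 1: diag=4, rhs=-24; c'=1/4, d'=-6
row 2: denom=4−1·1/4=15/4; d'=(0−1·-6)/(15/4)=8/5
row 3: denom=4−1·4/15=56/15; d'=(-24−1·8/5)/(56/15)=-48/7
row 4: denom=8−1·15/56=433/56; d'=(50−1·-48/7)/(433/56)=3184/433
back: M4=3184/433
back: M3=-48/7−15/56·3184/433=-3822/433
back: M2=8/5−4/15·-3822/433=1712/433
back: M1=-6−1/4·1712/433=-3026/433
M: M0=0, M1=-3026/433, M2=1712/433, M3=-3822/433, M4=3184/433, M5=0
seg 0: a=-1, c=M0/2=0, d=(M1−M0)/(6·1)=-1513/1299, b=Δ0−h0·(2M0+M1)/6=5410/1299
seg 1: a=2, c=M1/2=-1513/433, d=(M2−M1)/(6·1)=2369/1299, b=Δ1−h1·(2M1+M2)/6=871/1299
seg 2: a=1, c=M2/2=856/433, d=(M3−M2)/(6·1)=-2767/1299, b=Δ2−h2·(2M2+M3)/6=-1100/1299
seg 3: a=0, c=M3/2=-1911/433, d=(M4−M3)/(6·1)=3503/1299, b=Δ3−h3·(2M3+M4)/6=-4265/1299
seg 4: a=-5, c=M4/2=1592/433, d=(M5−M4)/(6·3)=-1592/3897, b=Δ4−h4·(2M4+M5)/6=-5222/1299
t_q=25/4 → seg 4, τ=9/4; S=-5+-5222/1299·τ+1592/433·τ²+-1592/3897·τ³=-295/3464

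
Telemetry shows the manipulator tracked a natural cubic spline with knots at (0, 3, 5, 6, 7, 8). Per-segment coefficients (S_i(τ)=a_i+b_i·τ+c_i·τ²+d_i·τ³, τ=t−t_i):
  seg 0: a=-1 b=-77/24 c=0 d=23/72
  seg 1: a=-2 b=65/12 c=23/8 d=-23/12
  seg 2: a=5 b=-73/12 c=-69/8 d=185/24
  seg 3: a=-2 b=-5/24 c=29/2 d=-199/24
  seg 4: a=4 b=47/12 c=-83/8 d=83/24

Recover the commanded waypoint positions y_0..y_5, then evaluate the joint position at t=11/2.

y_0=-1 y_1=-2 y_2=5 y_3=-2 y_4=4 y_5=1
S(11/2) = 49/64

y_0 = S_0(0) = a_0 = -1
y_1 = S_1(0) = a_1 = -2
y_2 = S_2(0) = a_2 = 5
y_3 = S_3(0) = a_3 = -2
y_4 = S_4(0) = a_4 = 4
y_5 = S_4(1) = 1
t_q=11/2 is in segment 2 (τ=1/2); S_2(τ)=49/64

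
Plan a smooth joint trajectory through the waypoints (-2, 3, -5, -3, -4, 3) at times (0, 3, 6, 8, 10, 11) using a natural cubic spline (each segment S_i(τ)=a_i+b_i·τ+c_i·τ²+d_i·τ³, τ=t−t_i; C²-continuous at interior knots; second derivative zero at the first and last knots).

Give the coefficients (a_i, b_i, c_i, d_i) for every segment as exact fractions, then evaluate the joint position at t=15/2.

  seg 0: a=-2 b=1246/383 c=0 d=-1823/10341
  seg 1: a=3 b=-577/383 c=-1823/1149 d=4136/10341
  seg 2: a=-5 b=-87/383 c=771/383 d=-268/383
  seg 3: a=-3 b=-219/383 c=-837/383 d=3403/3064
  seg 4: a=-4 b=3075/766 c=6861/1532 d=-2287/1532
S(15/2) = -4861/1532

Δ: Δ0=5/3, Δ1=-8/3, Δ2=1, Δ3=-1/2, Δ4=7
row 1: diag=12, rhs=-26; c'=1/4, d'=-13/6
row 2: denom=10−3·1/4=37/4; d'=(22−3·-13/6)/(37/4)=114/37
row 3: denom=8−2·8/37=280/37; d'=(-9−2·114/37)/(280/37)=-561/280
row 4: denom=6−2·37/140=383/70; d'=(45−2·-561/280)/(383/70)=6861/766
back: M4=6861/766
back: M3=-561/280−37/140·6861/766=-1674/383
back: M2=114/37−8/37·-1674/383=1542/383
back: M1=-13/6−1/4·1542/383=-3646/1149
M: M0=0, M1=-3646/1149, M2=1542/383, M3=-1674/383, M4=6861/766, M5=0
seg 0: a=-2, c=M0/2=0, d=(M1−M0)/(6·3)=-1823/10341, b=Δ0−h0·(2M0+M1)/6=1246/383
seg 1: a=3, c=M1/2=-1823/1149, d=(M2−M1)/(6·3)=4136/10341, b=Δ1−h1·(2M1+M2)/6=-577/383
seg 2: a=-5, c=M2/2=771/383, d=(M3−M2)/(6·2)=-268/383, b=Δ2−h2·(2M2+M3)/6=-87/383
seg 3: a=-3, c=M3/2=-837/383, d=(M4−M3)/(6·2)=3403/3064, b=Δ3−h3·(2M3+M4)/6=-219/383
seg 4: a=-4, c=M4/2=6861/1532, d=(M5−M4)/(6·1)=-2287/1532, b=Δ4−h4·(2M4+M5)/6=3075/766
t_q=15/2 → seg 2, τ=3/2; S=-5+-87/383·τ+771/383·τ²+-268/383·τ³=-4861/1532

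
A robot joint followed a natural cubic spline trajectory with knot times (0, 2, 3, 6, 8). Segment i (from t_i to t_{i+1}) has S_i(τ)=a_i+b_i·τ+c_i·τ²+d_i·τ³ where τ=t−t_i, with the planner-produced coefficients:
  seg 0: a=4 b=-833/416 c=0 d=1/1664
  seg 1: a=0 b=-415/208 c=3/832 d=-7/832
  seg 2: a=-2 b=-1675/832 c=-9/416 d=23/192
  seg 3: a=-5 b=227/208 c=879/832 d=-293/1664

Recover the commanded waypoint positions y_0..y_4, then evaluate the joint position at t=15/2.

y_0=4 y_1=0 y_2=-2 y_3=-5 y_4=0
S(15/2) = -21035/13312

y_0 = S_0(0) = a_0 = 4
y_1 = S_1(0) = a_1 = 0
y_2 = S_2(0) = a_2 = -2
y_3 = S_3(0) = a_3 = -5
y_4 = S_3(2) = 0
t_q=15/2 is in segment 3 (τ=3/2); S_3(τ)=-21035/13312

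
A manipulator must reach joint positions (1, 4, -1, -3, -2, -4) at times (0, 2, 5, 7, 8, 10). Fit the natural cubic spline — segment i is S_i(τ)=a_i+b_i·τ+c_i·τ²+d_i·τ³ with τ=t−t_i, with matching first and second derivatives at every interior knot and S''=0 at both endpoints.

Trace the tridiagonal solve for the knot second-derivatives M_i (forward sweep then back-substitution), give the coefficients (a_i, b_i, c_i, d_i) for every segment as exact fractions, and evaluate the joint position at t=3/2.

Δ: Δ0=3/2, Δ1=-5/3, Δ2=-1, Δ3=1, Δ4=-1
row 1: diag=10, rhs=-19; c'=3/10, d'=-19/10
row 2: denom=10−3·3/10=91/10; d'=(4−3·-19/10)/(91/10)=97/91
row 3: denom=6−2·20/91=506/91; d'=(12−2·97/91)/(506/91)=449/253
row 4: denom=6−1·91/506=2945/506; d'=(-12−1·449/253)/(2945/506)=-1394/589
back: M4=-1394/589
back: M3=449/253−91/506·-1394/589=1296/589
back: M2=97/91−20/91·1296/589=343/589
back: M1=-19/10−3/10·343/589=-1222/589
M: M0=0, M1=-1222/589, M2=343/589, M3=1296/589, M4=-1394/589, M5=0
seg 0: a=1, c=M0/2=0, d=(M1−M0)/(6·2)=-611/3534, b=Δ0−h0·(2M0+M1)/6=7745/3534
seg 1: a=4, c=M1/2=-611/589, d=(M2−M1)/(6·3)=1565/10602, b=Δ1−h1·(2M1+M2)/6=413/3534
seg 2: a=-1, c=M2/2=343/1178, d=(M3−M2)/(6·2)=953/7068, b=Δ2−h2·(2M2+M3)/6=-3749/1767
seg 3: a=-3, c=M3/2=648/589, d=(M4−M3)/(6·1)=-1345/1767, b=Δ3−h3·(2M3+M4)/6=1168/1767
seg 4: a=-2, c=M4/2=-697/589, d=(M5−M4)/(6·2)=697/3534, b=Δ4−h4·(2M4+M5)/6=1021/1767
t_q=3/2 → seg 0, τ=3/2; S=1+7745/3534·τ+0·τ²+-611/3534·τ³=34905/9424

  seg 0: a=1 b=7745/3534 c=0 d=-611/3534
  seg 1: a=4 b=413/3534 c=-611/589 d=1565/10602
  seg 2: a=-1 b=-3749/1767 c=343/1178 d=953/7068
  seg 3: a=-3 b=1168/1767 c=648/589 d=-1345/1767
  seg 4: a=-2 b=1021/1767 c=-697/589 d=697/3534
S(3/2) = 34905/9424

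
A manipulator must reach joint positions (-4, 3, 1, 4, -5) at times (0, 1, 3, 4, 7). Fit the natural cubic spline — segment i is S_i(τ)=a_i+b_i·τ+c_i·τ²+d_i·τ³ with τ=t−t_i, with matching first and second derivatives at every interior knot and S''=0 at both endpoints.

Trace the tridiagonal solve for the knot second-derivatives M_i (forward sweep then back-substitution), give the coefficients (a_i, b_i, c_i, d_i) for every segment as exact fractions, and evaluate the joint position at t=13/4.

Δ: Δ0=7, Δ1=-1, Δ2=3, Δ3=-3
row 1: diag=6, rhs=-48; c'=1/3, d'=-8
row 2: denom=6−2·1/3=16/3; d'=(24−2·-8)/(16/3)=15/2
row 3: denom=8−1·3/16=125/16; d'=(-36−1·15/2)/(125/16)=-696/125
back: M3=-696/125
back: M2=15/2−3/16·-696/125=1068/125
back: M1=-8−1/3·1068/125=-1356/125
M: M0=0, M1=-1356/125, M2=1068/125, M3=-696/125, M4=0
seg 0: a=-4, c=M0/2=0, d=(M1−M0)/(6·1)=-226/125, b=Δ0−h0·(2M0+M1)/6=1101/125
seg 1: a=3, c=M1/2=-678/125, d=(M2−M1)/(6·2)=202/125, b=Δ1−h1·(2M1+M2)/6=423/125
seg 2: a=1, c=M2/2=534/125, d=(M3−M2)/(6·1)=-294/125, b=Δ2−h2·(2M2+M3)/6=27/25
seg 3: a=4, c=M3/2=-348/125, d=(M4−M3)/(6·3)=116/375, b=Δ3−h3·(2M3+M4)/6=321/125
t_q=13/4 → seg 2, τ=1/4; S=1+27/25·τ+534/125·τ²+-294/125·τ³=6001/4000

  seg 0: a=-4 b=1101/125 c=0 d=-226/125
  seg 1: a=3 b=423/125 c=-678/125 d=202/125
  seg 2: a=1 b=27/25 c=534/125 d=-294/125
  seg 3: a=4 b=321/125 c=-348/125 d=116/375
S(13/4) = 6001/4000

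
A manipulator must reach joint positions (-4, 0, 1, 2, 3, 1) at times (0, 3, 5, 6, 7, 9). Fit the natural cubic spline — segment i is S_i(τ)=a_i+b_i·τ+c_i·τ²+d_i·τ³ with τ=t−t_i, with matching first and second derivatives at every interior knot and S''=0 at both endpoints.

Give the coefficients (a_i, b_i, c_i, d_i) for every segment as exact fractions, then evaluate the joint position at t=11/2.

Δ: Δ0=4/3, Δ1=1/2, Δ2=1, Δ3=1, Δ4=-1
row 1: diag=10, rhs=-5; c'=1/5, d'=-1/2
row 2: denom=6−2·1/5=28/5; d'=(3−2·-1/2)/(28/5)=5/7
row 3: denom=4−1·5/28=107/28; d'=(0−1·5/7)/(107/28)=-20/107
row 4: denom=6−1·28/107=614/107; d'=(-12−1·-20/107)/(614/107)=-632/307
back: M4=-632/307
back: M3=-20/107−28/107·-632/307=108/307
back: M2=5/7−5/28·108/307=200/307
back: M1=-1/2−1/5·200/307=-387/614
M: M0=0, M1=-387/614, M2=200/307, M3=108/307, M4=-632/307, M5=0
seg 0: a=-4, c=M0/2=0, d=(M1−M0)/(6·3)=-43/1228, b=Δ0−h0·(2M0+M1)/6=6073/3684
seg 1: a=0, c=M1/2=-387/1228, d=(M2−M1)/(6·2)=787/7368, b=Δ1−h1·(2M1+M2)/6=1295/1842
seg 2: a=1, c=M2/2=100/307, d=(M3−M2)/(6·1)=-46/921, b=Δ2−h2·(2M2+M3)/6=667/921
seg 3: a=2, c=M3/2=54/307, d=(M4−M3)/(6·1)=-370/921, b=Δ3−h3·(2M3+M4)/6=1129/921
seg 4: a=3, c=M4/2=-316/307, d=(M5−M4)/(6·2)=158/921, b=Δ4−h4·(2M4+M5)/6=343/921
t_q=11/2 → seg 2, τ=1/2; S=1+667/921·τ+100/307·τ²+-46/921·τ³=1765/1228

  seg 0: a=-4 b=6073/3684 c=0 d=-43/1228
  seg 1: a=0 b=1295/1842 c=-387/1228 d=787/7368
  seg 2: a=1 b=667/921 c=100/307 d=-46/921
  seg 3: a=2 b=1129/921 c=54/307 d=-370/921
  seg 4: a=3 b=343/921 c=-316/307 d=158/921
S(11/2) = 1765/1228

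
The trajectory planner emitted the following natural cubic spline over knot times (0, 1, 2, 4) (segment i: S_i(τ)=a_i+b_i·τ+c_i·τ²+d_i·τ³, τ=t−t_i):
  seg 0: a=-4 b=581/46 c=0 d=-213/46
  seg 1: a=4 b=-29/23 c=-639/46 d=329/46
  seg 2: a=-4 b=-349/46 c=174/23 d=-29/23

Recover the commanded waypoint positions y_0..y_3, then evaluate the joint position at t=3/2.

y_0=-4 y_1=4 y_2=-4 y_3=1
S(3/2) = 291/368

y_0 = S_0(0) = a_0 = -4
y_1 = S_1(0) = a_1 = 4
y_2 = S_2(0) = a_2 = -4
y_3 = S_2(2) = 1
t_q=3/2 is in segment 1 (τ=1/2); S_1(τ)=291/368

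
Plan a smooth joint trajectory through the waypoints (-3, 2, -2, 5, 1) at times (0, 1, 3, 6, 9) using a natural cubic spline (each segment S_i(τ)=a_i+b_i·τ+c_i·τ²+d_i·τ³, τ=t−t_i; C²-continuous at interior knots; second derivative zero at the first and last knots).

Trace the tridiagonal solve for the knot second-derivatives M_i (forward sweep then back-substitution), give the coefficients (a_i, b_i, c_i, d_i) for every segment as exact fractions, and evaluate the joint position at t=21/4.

Δ: Δ0=5, Δ1=-2, Δ2=7/3, Δ3=-4/3
row 1: diag=6, rhs=-42; c'=1/3, d'=-7
row 2: denom=10−2·1/3=28/3; d'=(26−2·-7)/(28/3)=30/7
row 3: denom=12−3·9/28=309/28; d'=(-22−3·30/7)/(309/28)=-976/309
back: M3=-976/309
back: M2=30/7−9/28·-976/309=546/103
back: M1=-7−1/3·546/103=-903/103
M: M0=0, M1=-903/103, M2=546/103, M3=-976/309, M4=0
seg 0: a=-3, c=M0/2=0, d=(M1−M0)/(6·1)=-301/206, b=Δ0−h0·(2M0+M1)/6=1331/206
seg 1: a=2, c=M1/2=-903/206, d=(M2−M1)/(6·2)=483/412, b=Δ1−h1·(2M1+M2)/6=214/103
seg 2: a=-2, c=M2/2=273/103, d=(M3−M2)/(6·3)=-1307/2781, b=Δ2−h2·(2M2+M3)/6=-143/103
seg 3: a=5, c=M3/2=-488/309, d=(M4−M3)/(6·3)=488/2781, b=Δ3−h3·(2M3+M4)/6=188/103
t_q=21/4 → seg 2, τ=9/4; S=-2+-143/103·τ+273/103·τ²+-1307/2781·τ³=19387/6592

  seg 0: a=-3 b=1331/206 c=0 d=-301/206
  seg 1: a=2 b=214/103 c=-903/206 d=483/412
  seg 2: a=-2 b=-143/103 c=273/103 d=-1307/2781
  seg 3: a=5 b=188/103 c=-488/309 d=488/2781
S(21/4) = 19387/6592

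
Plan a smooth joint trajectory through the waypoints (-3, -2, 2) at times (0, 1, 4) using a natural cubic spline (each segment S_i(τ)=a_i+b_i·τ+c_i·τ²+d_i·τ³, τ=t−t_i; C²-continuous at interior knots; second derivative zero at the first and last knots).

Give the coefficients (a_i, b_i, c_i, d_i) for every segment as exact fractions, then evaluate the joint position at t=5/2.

Δ: Δ0=1, Δ1=4/3
row 1: diag=8, rhs=2; c'=3/8, d'=1/4
back: M1=1/4
M: M0=0, M1=1/4, M2=0
seg 0: a=-3, c=M0/2=0, d=(M1−M0)/(6·1)=1/24, b=Δ0−h0·(2M0+M1)/6=23/24
seg 1: a=-2, c=M1/2=1/8, d=(M2−M1)/(6·3)=-1/72, b=Δ1−h1·(2M1+M2)/6=13/12
t_q=5/2 → seg 1, τ=3/2; S=-2+13/12·τ+1/8·τ²+-1/72·τ³=-9/64

  seg 0: a=-3 b=23/24 c=0 d=1/24
  seg 1: a=-2 b=13/12 c=1/8 d=-1/72
S(5/2) = -9/64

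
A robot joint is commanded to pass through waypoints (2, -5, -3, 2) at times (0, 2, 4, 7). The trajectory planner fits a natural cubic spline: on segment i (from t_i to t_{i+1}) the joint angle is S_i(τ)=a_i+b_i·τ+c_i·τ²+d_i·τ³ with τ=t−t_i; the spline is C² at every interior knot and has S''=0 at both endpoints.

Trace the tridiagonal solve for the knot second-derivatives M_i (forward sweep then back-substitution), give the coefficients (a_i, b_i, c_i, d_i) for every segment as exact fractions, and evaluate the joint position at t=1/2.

  seg 0: a=2 b=-265/57 c=0 d=131/456
  seg 1: a=-5 b=-137/114 c=131/76 d=-71/228
  seg 2: a=-3 b=223/114 c=-11/76 d=11/684
S(1/2) = -351/1216

Δ: Δ0=-7/2, Δ1=1, Δ2=5/3
row 1: diag=8, rhs=27; c'=1/4, d'=27/8
row 2: denom=10−2·1/4=19/2; d'=(4−2·27/8)/(19/2)=-11/38
back: M2=-11/38
back: M1=27/8−1/4·-11/38=131/38
M: M0=0, M1=131/38, M2=-11/38, M3=0
seg 0: a=2, c=M0/2=0, d=(M1−M0)/(6·2)=131/456, b=Δ0−h0·(2M0+M1)/6=-265/57
seg 1: a=-5, c=M1/2=131/76, d=(M2−M1)/(6·2)=-71/228, b=Δ1−h1·(2M1+M2)/6=-137/114
seg 2: a=-3, c=M2/2=-11/76, d=(M3−M2)/(6·3)=11/684, b=Δ2−h2·(2M2+M3)/6=223/114
t_q=1/2 → seg 0, τ=1/2; S=2+-265/57·τ+0·τ²+131/456·τ³=-351/1216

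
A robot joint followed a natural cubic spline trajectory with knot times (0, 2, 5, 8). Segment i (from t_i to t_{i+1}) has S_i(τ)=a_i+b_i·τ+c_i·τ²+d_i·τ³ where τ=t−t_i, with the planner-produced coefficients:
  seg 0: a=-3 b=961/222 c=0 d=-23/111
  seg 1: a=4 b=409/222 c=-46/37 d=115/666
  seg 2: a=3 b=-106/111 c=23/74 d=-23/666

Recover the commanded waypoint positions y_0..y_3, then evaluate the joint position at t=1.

y_0=-3 y_1=4 y_2=3 y_3=2
S(1) = 83/74

y_0 = S_0(0) = a_0 = -3
y_1 = S_1(0) = a_1 = 4
y_2 = S_2(0) = a_2 = 3
y_3 = S_2(3) = 2
t_q=1 is in segment 0 (τ=1); S_0(τ)=83/74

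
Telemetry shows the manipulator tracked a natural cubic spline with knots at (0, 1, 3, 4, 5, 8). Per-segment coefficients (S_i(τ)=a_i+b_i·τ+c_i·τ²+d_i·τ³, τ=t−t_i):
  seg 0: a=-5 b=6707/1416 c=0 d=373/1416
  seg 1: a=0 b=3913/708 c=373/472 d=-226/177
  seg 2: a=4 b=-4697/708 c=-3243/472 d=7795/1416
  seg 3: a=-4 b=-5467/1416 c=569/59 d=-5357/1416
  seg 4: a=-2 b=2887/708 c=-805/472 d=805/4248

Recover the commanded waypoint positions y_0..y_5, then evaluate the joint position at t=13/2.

y_0=-5 y_1=0 y_2=4 y_3=-4 y_4=-2 y_5=0
S(13/2) = 3469/3776

y_0 = S_0(0) = a_0 = -5
y_1 = S_1(0) = a_1 = 0
y_2 = S_2(0) = a_2 = 4
y_3 = S_3(0) = a_3 = -4
y_4 = S_4(0) = a_4 = -2
y_5 = S_4(3) = 0
t_q=13/2 is in segment 4 (τ=3/2); S_4(τ)=3469/3776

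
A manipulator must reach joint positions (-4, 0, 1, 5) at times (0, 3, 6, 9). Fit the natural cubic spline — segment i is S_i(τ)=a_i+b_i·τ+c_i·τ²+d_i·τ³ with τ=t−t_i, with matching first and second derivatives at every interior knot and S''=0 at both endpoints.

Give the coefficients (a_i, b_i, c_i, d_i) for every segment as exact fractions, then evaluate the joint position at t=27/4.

Δ: Δ0=4/3, Δ1=1/3, Δ2=4/3
row 1: diag=12, rhs=-6; c'=1/4, d'=-1/2
row 2: denom=12−3·1/4=45/4; d'=(6−3·-1/2)/(45/4)=2/3
back: M2=2/3
back: M1=-1/2−1/4·2/3=-2/3
M: M0=0, M1=-2/3, M2=2/3, M3=0
seg 0: a=-4, c=M0/2=0, d=(M1−M0)/(6·3)=-1/27, b=Δ0−h0·(2M0+M1)/6=5/3
seg 1: a=0, c=M1/2=-1/3, d=(M2−M1)/(6·3)=2/27, b=Δ1−h1·(2M1+M2)/6=2/3
seg 2: a=1, c=M2/2=1/3, d=(M3−M2)/(6·3)=-1/27, b=Δ2−h2·(2M2+M3)/6=2/3
t_q=27/4 → seg 2, τ=3/4; S=1+2/3·τ+1/3·τ²+-1/27·τ³=107/64

  seg 0: a=-4 b=5/3 c=0 d=-1/27
  seg 1: a=0 b=2/3 c=-1/3 d=2/27
  seg 2: a=1 b=2/3 c=1/3 d=-1/27
S(27/4) = 107/64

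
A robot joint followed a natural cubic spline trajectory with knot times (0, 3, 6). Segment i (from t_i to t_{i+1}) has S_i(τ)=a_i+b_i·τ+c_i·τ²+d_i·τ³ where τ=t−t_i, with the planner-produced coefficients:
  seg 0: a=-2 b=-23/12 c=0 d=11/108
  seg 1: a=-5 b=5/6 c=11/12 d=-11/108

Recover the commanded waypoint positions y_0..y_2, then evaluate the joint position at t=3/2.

y_0=-2 y_1=-5 y_2=3
S(3/2) = -145/32

y_0 = S_0(0) = a_0 = -2
y_1 = S_1(0) = a_1 = -5
y_2 = S_1(3) = 3
t_q=3/2 is in segment 0 (τ=3/2); S_0(τ)=-145/32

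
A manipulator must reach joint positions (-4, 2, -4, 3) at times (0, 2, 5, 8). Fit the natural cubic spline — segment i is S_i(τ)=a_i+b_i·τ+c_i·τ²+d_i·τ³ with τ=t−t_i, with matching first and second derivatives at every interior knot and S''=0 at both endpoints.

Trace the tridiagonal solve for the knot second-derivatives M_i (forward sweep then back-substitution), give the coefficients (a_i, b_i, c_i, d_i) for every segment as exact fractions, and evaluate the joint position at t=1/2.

Δ: Δ0=3, Δ1=-2, Δ2=7/3
row 1: diag=10, rhs=-30; c'=3/10, d'=-3
row 2: denom=12−3·3/10=111/10; d'=(26−3·-3)/(111/10)=350/111
back: M2=350/111
back: M1=-3−3/10·350/111=-146/37
M: M0=0, M1=-146/37, M2=350/111, M3=0
seg 0: a=-4, c=M0/2=0, d=(M1−M0)/(6·2)=-73/222, b=Δ0−h0·(2M0+M1)/6=479/111
seg 1: a=2, c=M1/2=-73/37, d=(M2−M1)/(6·3)=394/999, b=Δ1−h1·(2M1+M2)/6=41/111
seg 2: a=-4, c=M2/2=175/111, d=(M3−M2)/(6·3)=-175/999, b=Δ2−h2·(2M2+M3)/6=-91/111
t_q=1/2 → seg 0, τ=1/2; S=-4+479/111·τ+0·τ²+-73/222·τ³=-1115/592

  seg 0: a=-4 b=479/111 c=0 d=-73/222
  seg 1: a=2 b=41/111 c=-73/37 d=394/999
  seg 2: a=-4 b=-91/111 c=175/111 d=-175/999
S(1/2) = -1115/592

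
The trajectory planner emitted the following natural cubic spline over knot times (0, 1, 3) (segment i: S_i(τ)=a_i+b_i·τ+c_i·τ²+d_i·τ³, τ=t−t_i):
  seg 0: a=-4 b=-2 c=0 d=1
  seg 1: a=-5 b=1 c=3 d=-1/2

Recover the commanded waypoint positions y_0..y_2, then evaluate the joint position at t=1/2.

y_0=-4 y_1=-5 y_2=5
S(1/2) = -39/8

y_0 = S_0(0) = a_0 = -4
y_1 = S_1(0) = a_1 = -5
y_2 = S_1(2) = 5
t_q=1/2 is in segment 0 (τ=1/2); S_0(τ)=-39/8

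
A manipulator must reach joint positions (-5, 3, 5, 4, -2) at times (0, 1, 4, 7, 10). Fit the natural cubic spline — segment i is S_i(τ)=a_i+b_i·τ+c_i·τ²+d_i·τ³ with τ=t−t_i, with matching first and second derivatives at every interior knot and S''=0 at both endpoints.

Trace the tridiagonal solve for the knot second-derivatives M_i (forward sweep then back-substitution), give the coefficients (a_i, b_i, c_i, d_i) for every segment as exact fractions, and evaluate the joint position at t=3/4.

  seg 0: a=-5 b=2915/324 c=0 d=-323/324
  seg 1: a=3 b=973/162 c=-323/108 d=1177/2916
  seg 2: a=5 b=-337/324 c=52/81 d=-395/2916
  seg 3: a=4 b=-137/162 c=-187/324 d=187/2916
S(3/4) = 9173/6912

Δ: Δ0=8, Δ1=2/3, Δ2=-1/3, Δ3=-2
row 1: diag=8, rhs=-44; c'=3/8, d'=-11/2
row 2: denom=12−3·3/8=87/8; d'=(-6−3·-11/2)/(87/8)=28/29
row 3: denom=12−3·8/29=324/29; d'=(-10−3·28/29)/(324/29)=-187/162
back: M3=-187/162
back: M2=28/29−8/29·-187/162=104/81
back: M1=-11/2−3/8·104/81=-323/54
M: M0=0, M1=-323/54, M2=104/81, M3=-187/162, M4=0
seg 0: a=-5, c=M0/2=0, d=(M1−M0)/(6·1)=-323/324, b=Δ0−h0·(2M0+M1)/6=2915/324
seg 1: a=3, c=M1/2=-323/108, d=(M2−M1)/(6·3)=1177/2916, b=Δ1−h1·(2M1+M2)/6=973/162
seg 2: a=5, c=M2/2=52/81, d=(M3−M2)/(6·3)=-395/2916, b=Δ2−h2·(2M2+M3)/6=-337/324
seg 3: a=4, c=M3/2=-187/324, d=(M4−M3)/(6·3)=187/2916, b=Δ3−h3·(2M3+M4)/6=-137/162
t_q=3/4 → seg 0, τ=3/4; S=-5+2915/324·τ+0·τ²+-323/324·τ³=9173/6912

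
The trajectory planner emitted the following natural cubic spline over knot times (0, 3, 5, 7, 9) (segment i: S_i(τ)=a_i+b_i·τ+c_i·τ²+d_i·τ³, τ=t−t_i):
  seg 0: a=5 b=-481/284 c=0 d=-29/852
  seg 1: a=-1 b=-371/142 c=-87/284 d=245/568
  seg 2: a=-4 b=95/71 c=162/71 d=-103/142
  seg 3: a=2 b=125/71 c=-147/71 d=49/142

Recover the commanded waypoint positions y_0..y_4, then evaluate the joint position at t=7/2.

y_0 = S_0(0) = a_0 = 5
y_1 = S_1(0) = a_1 = -1
y_2 = S_2(0) = a_2 = -4
y_3 = S_3(0) = a_3 = 2
y_4 = S_3(2) = 0
t_q=7/2 is in segment 1 (τ=1/2); S_1(τ)=-10583/4544

y_0=5 y_1=-1 y_2=-4 y_3=2 y_4=0
S(7/2) = -10583/4544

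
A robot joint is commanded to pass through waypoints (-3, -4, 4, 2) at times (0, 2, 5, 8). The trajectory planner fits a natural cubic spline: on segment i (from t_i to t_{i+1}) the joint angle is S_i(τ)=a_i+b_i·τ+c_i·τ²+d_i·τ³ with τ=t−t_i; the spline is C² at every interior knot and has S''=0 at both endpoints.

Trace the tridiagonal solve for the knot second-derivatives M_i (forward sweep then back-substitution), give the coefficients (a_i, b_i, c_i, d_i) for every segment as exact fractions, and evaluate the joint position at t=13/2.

  seg 0: a=-3 b=-101/74 c=0 d=8/37
  seg 1: a=-4 b=91/74 c=48/37 d=-545/1998
  seg 2: a=4 b=61/37 c=-257/222 d=257/1998
S(13/2) = 2547/592

Δ: Δ0=-1/2, Δ1=8/3, Δ2=-2/3
row 1: diag=10, rhs=19; c'=3/10, d'=19/10
row 2: denom=12−3·3/10=111/10; d'=(-20−3·19/10)/(111/10)=-257/111
back: M2=-257/111
back: M1=19/10−3/10·-257/111=96/37
M: M0=0, M1=96/37, M2=-257/111, M3=0
seg 0: a=-3, c=M0/2=0, d=(M1−M0)/(6·2)=8/37, b=Δ0−h0·(2M0+M1)/6=-101/74
seg 1: a=-4, c=M1/2=48/37, d=(M2−M1)/(6·3)=-545/1998, b=Δ1−h1·(2M1+M2)/6=91/74
seg 2: a=4, c=M2/2=-257/222, d=(M3−M2)/(6·3)=257/1998, b=Δ2−h2·(2M2+M3)/6=61/37
t_q=13/2 → seg 2, τ=3/2; S=4+61/37·τ+-257/222·τ²+257/1998·τ³=2547/592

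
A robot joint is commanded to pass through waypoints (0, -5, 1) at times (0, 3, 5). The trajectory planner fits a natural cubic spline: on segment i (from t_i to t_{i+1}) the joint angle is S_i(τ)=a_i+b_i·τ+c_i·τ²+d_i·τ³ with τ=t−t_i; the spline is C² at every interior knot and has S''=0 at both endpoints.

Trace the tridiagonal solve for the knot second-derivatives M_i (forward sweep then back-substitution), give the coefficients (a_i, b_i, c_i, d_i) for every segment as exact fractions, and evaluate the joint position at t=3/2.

Δ: Δ0=-5/3, Δ1=3
row 1: diag=10, rhs=28; c'=1/5, d'=14/5
back: M1=14/5
M: M0=0, M1=14/5, M2=0
seg 0: a=0, c=M0/2=0, d=(M1−M0)/(6·3)=7/45, b=Δ0−h0·(2M0+M1)/6=-46/15
seg 1: a=-5, c=M1/2=7/5, d=(M2−M1)/(6·2)=-7/30, b=Δ1−h1·(2M1+M2)/6=17/15
t_q=3/2 → seg 0, τ=3/2; S=0+-46/15·τ+0·τ²+7/45·τ³=-163/40

  seg 0: a=0 b=-46/15 c=0 d=7/45
  seg 1: a=-5 b=17/15 c=7/5 d=-7/30
S(3/2) = -163/40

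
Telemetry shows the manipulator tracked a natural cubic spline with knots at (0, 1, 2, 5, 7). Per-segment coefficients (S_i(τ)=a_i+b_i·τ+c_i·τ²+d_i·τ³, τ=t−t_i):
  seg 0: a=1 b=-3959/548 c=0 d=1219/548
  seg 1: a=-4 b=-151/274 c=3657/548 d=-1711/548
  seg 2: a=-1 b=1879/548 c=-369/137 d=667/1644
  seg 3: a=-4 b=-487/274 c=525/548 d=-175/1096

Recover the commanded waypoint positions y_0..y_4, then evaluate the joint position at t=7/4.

y_0=1 y_1=-4 y_2=-1 y_3=-4 y_4=-5
S(7/4) = -69329/35072

y_0 = S_0(0) = a_0 = 1
y_1 = S_1(0) = a_1 = -4
y_2 = S_2(0) = a_2 = -1
y_3 = S_3(0) = a_3 = -4
y_4 = S_3(2) = -5
t_q=7/4 is in segment 1 (τ=3/4); S_1(τ)=-69329/35072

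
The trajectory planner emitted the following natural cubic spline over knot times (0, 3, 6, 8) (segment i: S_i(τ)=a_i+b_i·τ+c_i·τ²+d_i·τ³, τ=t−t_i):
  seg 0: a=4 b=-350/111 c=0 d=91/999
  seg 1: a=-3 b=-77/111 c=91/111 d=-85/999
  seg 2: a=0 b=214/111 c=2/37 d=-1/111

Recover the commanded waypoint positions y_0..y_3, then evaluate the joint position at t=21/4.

y_0=4 y_1=-3 y_2=0 y_3=4
S(21/4) = -3267/2368

y_0 = S_0(0) = a_0 = 4
y_1 = S_1(0) = a_1 = -3
y_2 = S_2(0) = a_2 = 0
y_3 = S_2(2) = 4
t_q=21/4 is in segment 1 (τ=9/4); S_1(τ)=-3267/2368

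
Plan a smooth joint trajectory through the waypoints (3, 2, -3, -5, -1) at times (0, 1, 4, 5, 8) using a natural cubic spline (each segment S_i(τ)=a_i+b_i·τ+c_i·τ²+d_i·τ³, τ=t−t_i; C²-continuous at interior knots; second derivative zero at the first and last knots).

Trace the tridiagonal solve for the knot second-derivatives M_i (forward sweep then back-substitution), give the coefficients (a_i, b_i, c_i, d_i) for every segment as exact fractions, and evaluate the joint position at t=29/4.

Δ: Δ0=-1, Δ1=-5/3, Δ2=-2, Δ3=4/3
row 1: diag=8, rhs=-4; c'=3/8, d'=-1/2
row 2: denom=8−3·3/8=55/8; d'=(-2−3·-1/2)/(55/8)=-4/55
row 3: denom=8−1·8/55=432/55; d'=(20−1·-4/55)/(432/55)=23/9
back: M3=23/9
back: M2=-4/55−8/55·23/9=-4/9
back: M1=-1/2−3/8·-4/9=-1/3
M: M0=0, M1=-1/3, M2=-4/9, M3=23/9, M4=0
seg 0: a=3, c=M0/2=0, d=(M1−M0)/(6·1)=-1/18, b=Δ0−h0·(2M0+M1)/6=-17/18
seg 1: a=2, c=M1/2=-1/6, d=(M2−M1)/(6·3)=-1/162, b=Δ1−h1·(2M1+M2)/6=-10/9
seg 2: a=-3, c=M2/2=-2/9, d=(M3−M2)/(6·1)=1/2, b=Δ2−h2·(2M2+M3)/6=-41/18
seg 3: a=-5, c=M3/2=23/18, d=(M4−M3)/(6·3)=-23/162, b=Δ3−h3·(2M3+M4)/6=-11/9
t_q=29/4 → seg 3, τ=9/4; S=-5+-11/9·τ+23/18·τ²+-23/162·τ³=-371/128

  seg 0: a=3 b=-17/18 c=0 d=-1/18
  seg 1: a=2 b=-10/9 c=-1/6 d=-1/162
  seg 2: a=-3 b=-41/18 c=-2/9 d=1/2
  seg 3: a=-5 b=-11/9 c=23/18 d=-23/162
S(29/4) = -371/128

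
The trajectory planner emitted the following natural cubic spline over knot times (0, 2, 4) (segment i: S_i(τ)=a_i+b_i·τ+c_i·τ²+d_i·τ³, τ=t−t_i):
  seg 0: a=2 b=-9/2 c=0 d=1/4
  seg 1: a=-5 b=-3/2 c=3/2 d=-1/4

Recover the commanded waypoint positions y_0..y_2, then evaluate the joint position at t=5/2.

y_0 = S_0(0) = a_0 = 2
y_1 = S_1(0) = a_1 = -5
y_2 = S_1(2) = -4
t_q=5/2 is in segment 1 (τ=1/2); S_1(τ)=-173/32

y_0=2 y_1=-5 y_2=-4
S(5/2) = -173/32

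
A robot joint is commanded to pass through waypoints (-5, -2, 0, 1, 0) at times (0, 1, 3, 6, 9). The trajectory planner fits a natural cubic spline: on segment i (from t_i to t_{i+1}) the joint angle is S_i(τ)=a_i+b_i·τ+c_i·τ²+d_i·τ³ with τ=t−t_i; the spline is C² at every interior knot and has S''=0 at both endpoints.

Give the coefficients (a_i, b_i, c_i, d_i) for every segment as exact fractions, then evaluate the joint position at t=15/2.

Δ: Δ0=3, Δ1=1, Δ2=1/3, Δ3=-1/3
row 1: diag=6, rhs=-12; c'=1/3, d'=-2
row 2: denom=10−2·1/3=28/3; d'=(-4−2·-2)/(28/3)=0
row 3: denom=12−3·9/28=309/28; d'=(-4−3·0)/(309/28)=-112/309
back: M3=-112/309
back: M2=0−9/28·-112/309=12/103
back: M1=-2−1/3·12/103=-210/103
M: M0=0, M1=-210/103, M2=12/103, M3=-112/309, M4=0
seg 0: a=-5, c=M0/2=0, d=(M1−M0)/(6·1)=-35/103, b=Δ0−h0·(2M0+M1)/6=344/103
seg 1: a=-2, c=M1/2=-105/103, d=(M2−M1)/(6·2)=37/206, b=Δ1−h1·(2M1+M2)/6=239/103
seg 2: a=0, c=M2/2=6/103, d=(M3−M2)/(6·3)=-74/2781, b=Δ2−h2·(2M2+M3)/6=41/103
seg 3: a=1, c=M3/2=-56/309, d=(M4−M3)/(6·3)=56/2781, b=Δ3−h3·(2M3+M4)/6=3/103
t_q=15/2 → seg 3, τ=3/2; S=1+3/103·τ+-56/309·τ²+56/2781·τ³=145/206

  seg 0: a=-5 b=344/103 c=0 d=-35/103
  seg 1: a=-2 b=239/103 c=-105/103 d=37/206
  seg 2: a=0 b=41/103 c=6/103 d=-74/2781
  seg 3: a=1 b=3/103 c=-56/309 d=56/2781
S(15/2) = 145/206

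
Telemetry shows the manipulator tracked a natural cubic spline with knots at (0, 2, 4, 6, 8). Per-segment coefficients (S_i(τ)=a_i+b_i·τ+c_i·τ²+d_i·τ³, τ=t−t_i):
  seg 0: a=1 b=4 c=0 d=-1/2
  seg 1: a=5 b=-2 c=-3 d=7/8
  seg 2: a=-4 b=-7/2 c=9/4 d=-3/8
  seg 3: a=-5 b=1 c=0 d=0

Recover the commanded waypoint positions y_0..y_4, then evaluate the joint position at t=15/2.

y_0 = S_0(0) = a_0 = 1
y_1 = S_1(0) = a_1 = 5
y_2 = S_2(0) = a_2 = -4
y_3 = S_3(0) = a_3 = -5
y_4 = S_3(2) = -3
t_q=15/2 is in segment 3 (τ=3/2); S_3(τ)=-7/2

y_0=1 y_1=5 y_2=-4 y_3=-5 y_4=-3
S(15/2) = -7/2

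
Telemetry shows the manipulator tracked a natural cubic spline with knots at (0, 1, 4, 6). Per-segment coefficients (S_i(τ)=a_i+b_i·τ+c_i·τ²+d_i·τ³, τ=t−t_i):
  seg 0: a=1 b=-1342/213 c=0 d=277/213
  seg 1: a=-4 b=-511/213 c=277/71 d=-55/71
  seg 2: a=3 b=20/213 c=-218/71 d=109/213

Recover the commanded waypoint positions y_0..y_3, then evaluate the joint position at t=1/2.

y_0=1 y_1=-4 y_2=3 y_3=-5
S(1/2) = -1129/568

y_0 = S_0(0) = a_0 = 1
y_1 = S_1(0) = a_1 = -4
y_2 = S_2(0) = a_2 = 3
y_3 = S_2(2) = -5
t_q=1/2 is in segment 0 (τ=1/2); S_0(τ)=-1129/568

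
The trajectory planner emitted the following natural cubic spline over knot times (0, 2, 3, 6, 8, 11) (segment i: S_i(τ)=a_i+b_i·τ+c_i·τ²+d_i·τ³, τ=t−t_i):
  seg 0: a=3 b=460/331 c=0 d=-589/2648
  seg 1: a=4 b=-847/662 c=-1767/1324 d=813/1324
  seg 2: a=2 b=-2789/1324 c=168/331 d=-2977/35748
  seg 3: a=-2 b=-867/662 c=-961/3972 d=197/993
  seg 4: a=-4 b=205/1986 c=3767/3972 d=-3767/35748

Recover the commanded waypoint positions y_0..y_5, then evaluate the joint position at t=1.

y_0 = S_0(0) = a_0 = 3
y_1 = S_1(0) = a_1 = 4
y_2 = S_2(0) = a_2 = 2
y_3 = S_3(0) = a_3 = -2
y_4 = S_4(0) = a_4 = -4
y_5 = S_4(3) = 2
t_q=1 is in segment 0 (τ=1); S_0(τ)=11035/2648

y_0=3 y_1=4 y_2=2 y_3=-2 y_4=-4 y_5=2
S(1) = 11035/2648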